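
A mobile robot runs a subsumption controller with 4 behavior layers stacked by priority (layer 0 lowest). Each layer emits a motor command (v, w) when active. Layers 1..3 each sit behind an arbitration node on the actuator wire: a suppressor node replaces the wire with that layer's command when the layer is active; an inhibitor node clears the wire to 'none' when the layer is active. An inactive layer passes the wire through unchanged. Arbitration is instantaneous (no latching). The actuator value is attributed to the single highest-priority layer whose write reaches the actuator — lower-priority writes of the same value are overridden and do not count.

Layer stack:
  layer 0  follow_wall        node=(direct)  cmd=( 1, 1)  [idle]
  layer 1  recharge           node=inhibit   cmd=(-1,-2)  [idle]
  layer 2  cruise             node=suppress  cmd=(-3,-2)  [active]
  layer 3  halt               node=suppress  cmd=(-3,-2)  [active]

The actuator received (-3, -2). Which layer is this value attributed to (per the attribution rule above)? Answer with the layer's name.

halt

L0 follow_wall: idle → wire = none
L1 recharge: idle → wire stays none
L2 cruise: active, suppressor → wire = (-3, -2)
L3 halt: active, suppressor → wire = (-3, -2)
actuator = (-3, -2)
last writer: layer 3 = halt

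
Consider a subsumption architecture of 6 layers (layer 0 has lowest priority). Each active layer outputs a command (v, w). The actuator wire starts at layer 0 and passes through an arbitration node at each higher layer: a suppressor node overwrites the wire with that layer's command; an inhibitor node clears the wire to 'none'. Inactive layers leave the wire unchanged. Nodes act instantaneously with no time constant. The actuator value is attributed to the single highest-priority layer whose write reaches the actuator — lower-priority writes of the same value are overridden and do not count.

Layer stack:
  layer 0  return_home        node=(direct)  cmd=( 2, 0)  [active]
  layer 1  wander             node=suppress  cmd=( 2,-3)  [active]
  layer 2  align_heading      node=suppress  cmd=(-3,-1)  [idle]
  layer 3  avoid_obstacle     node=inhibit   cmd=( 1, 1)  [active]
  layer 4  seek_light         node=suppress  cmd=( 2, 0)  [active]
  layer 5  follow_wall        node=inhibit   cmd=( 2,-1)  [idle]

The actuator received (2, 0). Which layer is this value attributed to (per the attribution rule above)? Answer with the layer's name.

seek_light

layer 0 (return_home) active — direct: (2, 0)
layer 1 (wander) active — suppresses: (2, -3)
layer 2 (align_heading) idle — unchanged: (2, -3)
layer 3 (avoid_obstacle) active — inhibits: none
layer 4 (seek_light) active — suppresses: (2, 0)
layer 5 (follow_wall) idle — unchanged: (2, 0)
→ actuator (2, 0)
last writer: layer 4 = seek_light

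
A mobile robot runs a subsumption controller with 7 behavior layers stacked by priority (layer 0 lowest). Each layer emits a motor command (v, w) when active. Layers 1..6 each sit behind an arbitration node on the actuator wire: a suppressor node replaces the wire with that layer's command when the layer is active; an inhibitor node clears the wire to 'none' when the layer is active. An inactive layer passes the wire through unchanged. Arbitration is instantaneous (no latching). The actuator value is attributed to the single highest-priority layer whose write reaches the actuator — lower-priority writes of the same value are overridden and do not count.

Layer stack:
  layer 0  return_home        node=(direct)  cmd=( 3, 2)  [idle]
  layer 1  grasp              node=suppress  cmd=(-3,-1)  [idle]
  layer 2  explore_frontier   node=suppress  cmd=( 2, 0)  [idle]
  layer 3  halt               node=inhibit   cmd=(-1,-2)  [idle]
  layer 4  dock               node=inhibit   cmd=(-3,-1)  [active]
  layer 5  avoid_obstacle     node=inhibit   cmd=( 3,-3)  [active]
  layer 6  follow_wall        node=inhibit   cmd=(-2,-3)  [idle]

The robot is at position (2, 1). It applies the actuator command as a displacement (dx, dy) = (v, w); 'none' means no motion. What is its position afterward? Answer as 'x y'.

L0 return_home: idle → wire = none
L1 grasp: idle → wire stays none
L2 explore_frontier: idle → wire stays none
L3 halt: idle → wire stays none
L4 dock: active, inhibitor → wire = none
L5 avoid_obstacle: active, inhibitor → wire = none
L6 follow_wall: idle → wire stays none
actuator = none
position: (2, 1) + none = (2, 1)

2 1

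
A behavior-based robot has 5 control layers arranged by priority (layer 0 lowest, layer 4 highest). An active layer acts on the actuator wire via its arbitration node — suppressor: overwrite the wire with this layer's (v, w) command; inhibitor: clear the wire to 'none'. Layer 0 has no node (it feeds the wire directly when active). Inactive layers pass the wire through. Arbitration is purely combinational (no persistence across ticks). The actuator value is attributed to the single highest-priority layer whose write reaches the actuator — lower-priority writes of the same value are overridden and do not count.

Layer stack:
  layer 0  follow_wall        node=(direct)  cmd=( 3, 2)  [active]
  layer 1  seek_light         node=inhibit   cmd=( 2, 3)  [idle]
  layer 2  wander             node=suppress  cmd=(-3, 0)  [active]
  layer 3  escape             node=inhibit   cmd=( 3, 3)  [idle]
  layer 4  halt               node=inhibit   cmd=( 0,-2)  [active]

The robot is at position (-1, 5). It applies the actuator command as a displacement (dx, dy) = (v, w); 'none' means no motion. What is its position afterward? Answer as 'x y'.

-1 5

layer 0 (follow_wall) active — direct: (3, 2)
layer 1 (seek_light) idle — unchanged: (3, 2)
layer 2 (wander) active — suppresses: (-3, 0)
layer 3 (escape) idle — unchanged: (-3, 0)
layer 4 (halt) active — inhibits: none
→ actuator none
position: (-1, 5) + none = (-1, 5)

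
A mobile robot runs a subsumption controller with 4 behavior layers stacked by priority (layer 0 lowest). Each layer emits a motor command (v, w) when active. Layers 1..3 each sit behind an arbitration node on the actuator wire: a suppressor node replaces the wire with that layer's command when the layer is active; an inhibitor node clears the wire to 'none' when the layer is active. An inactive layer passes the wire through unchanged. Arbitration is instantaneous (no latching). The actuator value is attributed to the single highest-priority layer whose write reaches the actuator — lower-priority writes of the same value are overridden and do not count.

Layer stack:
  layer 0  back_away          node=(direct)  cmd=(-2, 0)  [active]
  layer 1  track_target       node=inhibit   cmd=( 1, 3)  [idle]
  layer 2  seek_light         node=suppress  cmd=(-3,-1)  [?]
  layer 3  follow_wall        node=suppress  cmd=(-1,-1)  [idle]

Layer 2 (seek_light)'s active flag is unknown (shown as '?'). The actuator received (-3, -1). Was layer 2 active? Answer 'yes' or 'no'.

If layer 2 is active=yes:
  actuator would be (-3, -1)
If layer 2 is active=no:
  actuator would be (-2, 0)
Observed (-3, -1), so layer 2 was active.

yes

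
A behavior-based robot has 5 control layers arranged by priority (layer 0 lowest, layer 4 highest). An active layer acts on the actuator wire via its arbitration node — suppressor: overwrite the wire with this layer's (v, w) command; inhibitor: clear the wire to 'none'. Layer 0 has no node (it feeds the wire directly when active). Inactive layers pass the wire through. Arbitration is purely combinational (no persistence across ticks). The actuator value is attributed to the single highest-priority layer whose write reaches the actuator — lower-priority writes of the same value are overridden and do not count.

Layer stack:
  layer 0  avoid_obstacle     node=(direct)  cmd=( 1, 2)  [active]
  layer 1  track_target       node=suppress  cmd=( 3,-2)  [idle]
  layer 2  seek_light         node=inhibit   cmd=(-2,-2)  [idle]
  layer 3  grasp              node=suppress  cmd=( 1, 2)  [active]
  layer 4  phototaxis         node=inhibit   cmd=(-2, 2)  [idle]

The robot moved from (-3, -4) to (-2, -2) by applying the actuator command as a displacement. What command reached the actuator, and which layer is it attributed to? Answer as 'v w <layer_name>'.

1 2 grasp

displacement = (-2, -2) − (-3, -4) = (1, 2)
layer 0 (avoid_obstacle) active — direct: (1, 2)
layer 1 (track_target) idle — unchanged: (1, 2)
layer 2 (seek_light) idle — unchanged: (1, 2)
layer 3 (grasp) active — suppresses: (1, 2)
layer 4 (phototaxis) idle — unchanged: (1, 2)
→ actuator (1, 2) — from layer 3 (grasp)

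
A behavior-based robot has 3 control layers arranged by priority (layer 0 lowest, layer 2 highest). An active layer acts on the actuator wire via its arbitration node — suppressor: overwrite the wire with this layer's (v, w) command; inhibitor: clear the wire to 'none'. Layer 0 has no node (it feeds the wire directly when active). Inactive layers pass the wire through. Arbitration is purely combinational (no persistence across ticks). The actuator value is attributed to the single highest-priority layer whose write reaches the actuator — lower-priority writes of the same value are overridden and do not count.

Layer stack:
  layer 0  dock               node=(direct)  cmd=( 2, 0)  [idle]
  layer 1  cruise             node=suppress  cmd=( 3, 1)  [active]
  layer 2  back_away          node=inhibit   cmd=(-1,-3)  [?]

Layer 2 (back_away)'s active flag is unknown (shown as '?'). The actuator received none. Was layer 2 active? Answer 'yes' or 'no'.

If layer 2 is active=yes:
  actuator would be none
If layer 2 is active=no:
  actuator would be (3, 1)
Observed none, so layer 2 was active.

yes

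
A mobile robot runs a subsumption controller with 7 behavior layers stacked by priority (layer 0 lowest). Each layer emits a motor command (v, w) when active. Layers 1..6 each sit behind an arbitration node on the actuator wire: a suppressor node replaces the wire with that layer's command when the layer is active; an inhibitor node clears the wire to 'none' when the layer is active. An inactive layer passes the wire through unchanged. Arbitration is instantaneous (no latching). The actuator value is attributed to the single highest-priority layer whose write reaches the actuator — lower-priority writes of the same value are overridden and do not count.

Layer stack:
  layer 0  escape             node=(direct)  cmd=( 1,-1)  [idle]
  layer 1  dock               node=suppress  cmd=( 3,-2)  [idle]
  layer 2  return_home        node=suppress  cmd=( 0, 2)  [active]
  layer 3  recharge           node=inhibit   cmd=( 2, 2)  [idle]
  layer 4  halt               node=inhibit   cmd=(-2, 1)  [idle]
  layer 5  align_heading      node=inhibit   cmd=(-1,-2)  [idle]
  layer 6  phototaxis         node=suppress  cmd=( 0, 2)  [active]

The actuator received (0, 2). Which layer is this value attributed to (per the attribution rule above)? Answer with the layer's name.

phototaxis

[0] escape off; wire := none
[1] dock off; pass none
[2] return_home on (suppress); wire := (0, 2)
[3] recharge off; pass (0, 2)
[4] halt off; pass (0, 2)
[5] align_heading off; pass (0, 2)
[6] phototaxis on (suppress); wire := (0, 2)
output (0, 2)
last writer: layer 6 = phototaxis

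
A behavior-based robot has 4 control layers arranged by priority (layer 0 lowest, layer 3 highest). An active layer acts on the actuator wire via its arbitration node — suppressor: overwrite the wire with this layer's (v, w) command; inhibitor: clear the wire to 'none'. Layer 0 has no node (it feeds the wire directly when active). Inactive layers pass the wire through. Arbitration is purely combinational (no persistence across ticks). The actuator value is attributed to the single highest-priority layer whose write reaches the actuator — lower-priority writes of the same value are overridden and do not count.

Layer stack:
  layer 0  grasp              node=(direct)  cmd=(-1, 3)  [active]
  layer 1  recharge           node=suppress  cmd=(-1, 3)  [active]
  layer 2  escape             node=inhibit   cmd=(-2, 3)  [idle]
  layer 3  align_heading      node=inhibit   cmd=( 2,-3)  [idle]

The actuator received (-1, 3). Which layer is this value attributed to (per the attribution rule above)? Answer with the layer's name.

L0 grasp: active, feeds wire = (-1, 3)
L1 recharge: active, suppressor → wire = (-1, 3)
L2 escape: idle → wire stays (-1, 3)
L3 align_heading: idle → wire stays (-1, 3)
actuator = (-1, 3)
last writer: layer 1 = recharge

recharge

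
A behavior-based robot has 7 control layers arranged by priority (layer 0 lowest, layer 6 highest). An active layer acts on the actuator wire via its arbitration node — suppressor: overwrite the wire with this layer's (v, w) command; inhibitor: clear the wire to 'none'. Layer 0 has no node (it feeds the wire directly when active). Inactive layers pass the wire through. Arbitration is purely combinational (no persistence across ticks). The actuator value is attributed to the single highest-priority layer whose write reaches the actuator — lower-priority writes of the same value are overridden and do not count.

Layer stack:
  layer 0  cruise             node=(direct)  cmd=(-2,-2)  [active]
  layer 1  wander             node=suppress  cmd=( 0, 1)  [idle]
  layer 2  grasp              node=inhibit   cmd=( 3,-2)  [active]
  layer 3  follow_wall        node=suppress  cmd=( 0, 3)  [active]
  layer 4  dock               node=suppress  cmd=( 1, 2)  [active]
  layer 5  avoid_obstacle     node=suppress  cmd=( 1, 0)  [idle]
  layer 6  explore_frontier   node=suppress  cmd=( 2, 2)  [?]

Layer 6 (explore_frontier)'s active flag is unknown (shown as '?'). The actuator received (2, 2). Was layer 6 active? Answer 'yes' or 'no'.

yes

If layer 6 is active=yes:
  actuator would be (2, 2)
If layer 6 is active=no:
  actuator would be (1, 2)
Observed (2, 2), so layer 6 was active.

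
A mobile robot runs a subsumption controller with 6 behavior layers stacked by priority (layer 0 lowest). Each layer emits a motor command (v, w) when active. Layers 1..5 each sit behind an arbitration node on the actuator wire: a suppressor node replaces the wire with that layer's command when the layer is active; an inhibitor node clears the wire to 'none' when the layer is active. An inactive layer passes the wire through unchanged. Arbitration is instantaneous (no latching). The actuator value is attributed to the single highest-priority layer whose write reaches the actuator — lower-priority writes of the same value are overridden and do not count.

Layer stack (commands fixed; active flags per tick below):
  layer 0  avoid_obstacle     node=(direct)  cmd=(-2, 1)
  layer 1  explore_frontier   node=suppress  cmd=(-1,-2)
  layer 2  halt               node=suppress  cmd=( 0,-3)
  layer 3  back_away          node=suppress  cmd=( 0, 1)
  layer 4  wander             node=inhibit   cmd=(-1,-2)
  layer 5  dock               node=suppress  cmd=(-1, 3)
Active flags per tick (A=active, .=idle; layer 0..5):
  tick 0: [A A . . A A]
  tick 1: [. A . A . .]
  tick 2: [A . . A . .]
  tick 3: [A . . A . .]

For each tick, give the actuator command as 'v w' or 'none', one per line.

-1 3
0 1
0 1
0 1

tick 0:
  [0] avoid_obstacle on; wire := (-2, 1)
  [1] explore_frontier on (suppress); wire := (-1, -2)
  [2] halt off; pass (-1, -2)
  [3] back_away off; pass (-1, -2)
  [4] wander on (inhibit); wire := none
  [5] dock on (suppress); wire := (-1, 3)
  output (-1, 3)
tick 1:
  [0] avoid_obstacle off; wire := none
  [1] explore_frontier on (suppress); wire := (-1, -2)
  [2] halt off; pass (-1, -2)
  [3] back_away on (suppress); wire := (0, 1)
  [4] wander off; pass (0, 1)
  [5] dock off; pass (0, 1)
  output (0, 1)
tick 2:
  [0] avoid_obstacle on; wire := (-2, 1)
  [1] explore_frontier off; pass (-2, 1)
  [2] halt off; pass (-2, 1)
  [3] back_away on (suppress); wire := (0, 1)
  [4] wander off; pass (0, 1)
  [5] dock off; pass (0, 1)
  output (0, 1)
tick 3:
  [0] avoid_obstacle on; wire := (-2, 1)
  [1] explore_frontier off; pass (-2, 1)
  [2] halt off; pass (-2, 1)
  [3] back_away on (suppress); wire := (0, 1)
  [4] wander off; pass (0, 1)
  [5] dock off; pass (0, 1)
  output (0, 1)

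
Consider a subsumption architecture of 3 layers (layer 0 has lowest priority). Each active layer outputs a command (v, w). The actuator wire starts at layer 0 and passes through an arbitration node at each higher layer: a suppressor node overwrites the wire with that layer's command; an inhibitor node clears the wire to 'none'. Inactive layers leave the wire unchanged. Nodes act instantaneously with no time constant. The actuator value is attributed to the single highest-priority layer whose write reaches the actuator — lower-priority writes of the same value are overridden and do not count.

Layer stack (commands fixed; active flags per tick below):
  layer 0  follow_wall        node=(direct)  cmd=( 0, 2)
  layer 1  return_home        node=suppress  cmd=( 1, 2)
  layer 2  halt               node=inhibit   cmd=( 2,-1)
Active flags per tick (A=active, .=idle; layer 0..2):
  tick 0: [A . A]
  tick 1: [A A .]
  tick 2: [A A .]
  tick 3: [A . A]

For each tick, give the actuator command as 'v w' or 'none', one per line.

tick 0:
  layer 0 (follow_wall) active — direct: (0, 2)
  layer 1 (return_home) idle — unchanged: (0, 2)
  layer 2 (halt) active — inhibits: none
  → actuator none
tick 1:
  layer 0 (follow_wall) active — direct: (0, 2)
  layer 1 (return_home) active — suppresses: (1, 2)
  layer 2 (halt) idle — unchanged: (1, 2)
  → actuator (1, 2)
tick 2:
  layer 0 (follow_wall) active — direct: (0, 2)
  layer 1 (return_home) active — suppresses: (1, 2)
  layer 2 (halt) idle — unchanged: (1, 2)
  → actuator (1, 2)
tick 3:
  layer 0 (follow_wall) active — direct: (0, 2)
  layer 1 (return_home) idle — unchanged: (0, 2)
  layer 2 (halt) active — inhibits: none
  → actuator none

none
1 2
1 2
none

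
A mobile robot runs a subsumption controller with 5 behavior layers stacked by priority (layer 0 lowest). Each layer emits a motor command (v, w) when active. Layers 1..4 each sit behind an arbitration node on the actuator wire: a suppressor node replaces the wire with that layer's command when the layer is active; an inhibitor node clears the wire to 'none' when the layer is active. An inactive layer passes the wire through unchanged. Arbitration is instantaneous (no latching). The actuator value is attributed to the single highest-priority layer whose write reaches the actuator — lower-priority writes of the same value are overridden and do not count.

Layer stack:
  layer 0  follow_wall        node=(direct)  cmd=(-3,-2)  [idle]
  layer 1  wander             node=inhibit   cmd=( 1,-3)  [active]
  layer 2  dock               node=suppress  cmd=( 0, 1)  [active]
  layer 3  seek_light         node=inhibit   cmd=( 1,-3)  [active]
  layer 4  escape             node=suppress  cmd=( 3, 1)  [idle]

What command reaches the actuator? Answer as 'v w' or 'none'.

L0 follow_wall: idle → wire = none
L1 wander: active, inhibitor → wire = none
L2 dock: active, suppressor → wire = (0, 1)
L3 seek_light: active, inhibitor → wire = none
L4 escape: idle → wire stays none
actuator = none

none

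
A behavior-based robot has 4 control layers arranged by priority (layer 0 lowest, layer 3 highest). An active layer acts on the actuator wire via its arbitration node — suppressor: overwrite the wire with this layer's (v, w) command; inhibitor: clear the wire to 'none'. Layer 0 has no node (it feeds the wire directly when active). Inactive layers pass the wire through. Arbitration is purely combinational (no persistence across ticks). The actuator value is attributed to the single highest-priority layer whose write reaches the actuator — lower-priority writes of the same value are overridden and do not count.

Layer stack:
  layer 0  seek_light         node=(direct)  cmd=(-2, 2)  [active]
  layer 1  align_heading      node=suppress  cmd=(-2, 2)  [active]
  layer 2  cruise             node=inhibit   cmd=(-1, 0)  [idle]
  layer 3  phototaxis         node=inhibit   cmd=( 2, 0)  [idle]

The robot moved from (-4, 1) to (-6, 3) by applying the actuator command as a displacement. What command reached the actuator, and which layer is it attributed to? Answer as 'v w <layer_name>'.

-2 2 align_heading

displacement = (-6, 3) − (-4, 1) = (-2, 2)
L0 seek_light: active, feeds wire = (-2, 2)
L1 align_heading: active, suppressor → wire = (-2, 2)
L2 cruise: idle → wire stays (-2, 2)
L3 phototaxis: idle → wire stays (-2, 2)
actuator = (-2, 2) — from layer 1 (align_heading)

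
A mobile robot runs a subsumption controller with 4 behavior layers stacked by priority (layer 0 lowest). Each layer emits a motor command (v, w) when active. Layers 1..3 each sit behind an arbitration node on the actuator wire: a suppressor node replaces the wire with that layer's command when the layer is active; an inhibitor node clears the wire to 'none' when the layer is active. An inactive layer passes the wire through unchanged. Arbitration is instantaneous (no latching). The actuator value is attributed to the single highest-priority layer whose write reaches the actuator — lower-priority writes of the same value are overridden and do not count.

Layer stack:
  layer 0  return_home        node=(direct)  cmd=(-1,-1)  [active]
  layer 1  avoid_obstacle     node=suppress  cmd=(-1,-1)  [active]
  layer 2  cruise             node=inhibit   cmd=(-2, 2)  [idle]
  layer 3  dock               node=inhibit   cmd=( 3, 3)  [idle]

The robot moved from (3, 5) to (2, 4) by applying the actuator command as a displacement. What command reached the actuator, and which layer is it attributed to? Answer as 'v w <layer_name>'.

displacement = (2, 4) − (3, 5) = (-1, -1)
[0] return_home on; wire := (-1, -1)
[1] avoid_obstacle on (suppress); wire := (-1, -1)
[2] cruise off; pass (-1, -1)
[3] dock off; pass (-1, -1)
output (-1, -1) — from layer 1 (avoid_obstacle)

-1 -1 avoid_obstacle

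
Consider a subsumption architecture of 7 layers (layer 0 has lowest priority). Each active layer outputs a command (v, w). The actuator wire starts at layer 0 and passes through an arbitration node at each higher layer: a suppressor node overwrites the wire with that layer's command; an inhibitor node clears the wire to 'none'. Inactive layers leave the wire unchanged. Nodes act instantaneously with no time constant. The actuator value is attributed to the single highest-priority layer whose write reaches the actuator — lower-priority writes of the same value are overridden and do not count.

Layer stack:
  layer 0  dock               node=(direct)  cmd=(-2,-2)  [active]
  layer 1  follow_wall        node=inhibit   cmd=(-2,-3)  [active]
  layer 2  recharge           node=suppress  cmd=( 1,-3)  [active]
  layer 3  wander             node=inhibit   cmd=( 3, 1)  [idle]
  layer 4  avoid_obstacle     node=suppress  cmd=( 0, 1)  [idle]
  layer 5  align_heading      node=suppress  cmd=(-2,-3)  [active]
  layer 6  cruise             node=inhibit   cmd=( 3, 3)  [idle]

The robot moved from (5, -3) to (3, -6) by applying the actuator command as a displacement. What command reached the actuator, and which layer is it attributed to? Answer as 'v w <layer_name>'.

displacement = (3, -6) − (5, -3) = (-2, -3)
L0 dock: active, feeds wire = (-2, -2)
L1 follow_wall: active, inhibitor → wire = none
L2 recharge: active, suppressor → wire = (1, -3)
L3 wander: idle → wire stays (1, -3)
L4 avoid_obstacle: idle → wire stays (1, -3)
L5 align_heading: active, suppressor → wire = (-2, -3)
L6 cruise: idle → wire stays (-2, -3)
actuator = (-2, -3) — from layer 5 (align_heading)

-2 -3 align_heading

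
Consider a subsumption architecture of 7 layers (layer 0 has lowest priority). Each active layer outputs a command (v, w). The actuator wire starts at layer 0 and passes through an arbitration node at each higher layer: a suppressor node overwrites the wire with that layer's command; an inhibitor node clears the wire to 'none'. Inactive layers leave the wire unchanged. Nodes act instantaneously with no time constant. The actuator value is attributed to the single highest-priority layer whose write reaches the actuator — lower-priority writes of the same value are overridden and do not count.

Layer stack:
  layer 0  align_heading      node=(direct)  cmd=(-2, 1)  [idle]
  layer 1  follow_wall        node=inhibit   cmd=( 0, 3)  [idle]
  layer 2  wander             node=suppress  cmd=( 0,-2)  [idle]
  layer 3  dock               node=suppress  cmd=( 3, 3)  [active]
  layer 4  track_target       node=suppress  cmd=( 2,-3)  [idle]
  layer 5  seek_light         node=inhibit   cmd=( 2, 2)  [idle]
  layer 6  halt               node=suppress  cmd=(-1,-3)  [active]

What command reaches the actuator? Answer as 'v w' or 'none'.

-1 -3

L0 align_heading: idle → wire = none
L1 follow_wall: idle → wire stays none
L2 wander: idle → wire stays none
L3 dock: active, suppressor → wire = (3, 3)
L4 track_target: idle → wire stays (3, 3)
L5 seek_light: idle → wire stays (3, 3)
L6 halt: active, suppressor → wire = (-1, -3)
actuator = (-1, -3)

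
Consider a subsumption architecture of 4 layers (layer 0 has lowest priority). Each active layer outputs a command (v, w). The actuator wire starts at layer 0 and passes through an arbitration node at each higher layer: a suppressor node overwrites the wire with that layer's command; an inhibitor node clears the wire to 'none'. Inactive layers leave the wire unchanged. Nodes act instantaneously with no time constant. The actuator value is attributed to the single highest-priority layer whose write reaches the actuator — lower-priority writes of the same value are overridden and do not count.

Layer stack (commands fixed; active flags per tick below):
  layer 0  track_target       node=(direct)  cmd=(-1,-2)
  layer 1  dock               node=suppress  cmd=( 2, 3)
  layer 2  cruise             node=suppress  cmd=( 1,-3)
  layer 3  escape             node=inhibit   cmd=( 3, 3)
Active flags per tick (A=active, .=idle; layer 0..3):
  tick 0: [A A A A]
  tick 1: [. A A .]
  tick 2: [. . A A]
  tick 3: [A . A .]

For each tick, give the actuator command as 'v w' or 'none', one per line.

none
1 -3
none
1 -3

tick 0:
  [0] track_target on; wire := (-1, -2)
  [1] dock on (suppress); wire := (2, 3)
  [2] cruise on (suppress); wire := (1, -3)
  [3] escape on (inhibit); wire := none
  output none
tick 1:
  [0] track_target off; wire := none
  [1] dock on (suppress); wire := (2, 3)
  [2] cruise on (suppress); wire := (1, -3)
  [3] escape off; pass (1, -3)
  output (1, -3)
tick 2:
  [0] track_target off; wire := none
  [1] dock off; pass none
  [2] cruise on (suppress); wire := (1, -3)
  [3] escape on (inhibit); wire := none
  output none
tick 3:
  [0] track_target on; wire := (-1, -2)
  [1] dock off; pass (-1, -2)
  [2] cruise on (suppress); wire := (1, -3)
  [3] escape off; pass (1, -3)
  output (1, -3)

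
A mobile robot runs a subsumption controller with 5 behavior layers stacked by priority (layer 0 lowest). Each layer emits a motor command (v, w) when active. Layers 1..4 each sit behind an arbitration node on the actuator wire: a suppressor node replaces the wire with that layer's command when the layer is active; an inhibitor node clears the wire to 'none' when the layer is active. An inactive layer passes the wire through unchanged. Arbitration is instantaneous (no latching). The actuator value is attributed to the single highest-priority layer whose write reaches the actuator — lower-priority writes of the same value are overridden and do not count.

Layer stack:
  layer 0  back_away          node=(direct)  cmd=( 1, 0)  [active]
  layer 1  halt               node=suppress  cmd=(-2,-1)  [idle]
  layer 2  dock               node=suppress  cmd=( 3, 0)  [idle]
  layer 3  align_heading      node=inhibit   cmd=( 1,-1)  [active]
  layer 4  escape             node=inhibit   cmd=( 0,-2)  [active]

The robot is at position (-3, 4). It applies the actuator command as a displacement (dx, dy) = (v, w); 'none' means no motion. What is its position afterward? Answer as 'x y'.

-3 4

[0] back_away on; wire := (1, 0)
[1] halt off; pass (1, 0)
[2] dock off; pass (1, 0)
[3] align_heading on (inhibit); wire := none
[4] escape on (inhibit); wire := none
output none
position: (-3, 4) + none = (-3, 4)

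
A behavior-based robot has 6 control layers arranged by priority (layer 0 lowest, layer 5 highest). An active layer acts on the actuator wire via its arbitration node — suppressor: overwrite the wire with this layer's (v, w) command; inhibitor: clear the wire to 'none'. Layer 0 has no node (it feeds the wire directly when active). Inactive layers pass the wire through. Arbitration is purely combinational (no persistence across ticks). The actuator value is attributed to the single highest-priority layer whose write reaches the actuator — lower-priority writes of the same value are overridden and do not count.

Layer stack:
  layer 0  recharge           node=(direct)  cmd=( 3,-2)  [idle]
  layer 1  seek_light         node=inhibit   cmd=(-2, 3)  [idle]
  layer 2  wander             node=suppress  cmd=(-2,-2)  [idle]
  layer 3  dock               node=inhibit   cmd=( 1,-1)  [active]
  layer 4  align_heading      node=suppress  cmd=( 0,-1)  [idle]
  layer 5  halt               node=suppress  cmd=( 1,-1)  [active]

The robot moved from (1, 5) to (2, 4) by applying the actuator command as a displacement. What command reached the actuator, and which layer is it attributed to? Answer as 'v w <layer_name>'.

1 -1 halt

displacement = (2, 4) − (1, 5) = (1, -1)
L0 recharge: idle → wire = none
L1 seek_light: idle → wire stays none
L2 wander: idle → wire stays none
L3 dock: active, inhibitor → wire = none
L4 align_heading: idle → wire stays none
L5 halt: active, suppressor → wire = (1, -1)
actuator = (1, -1) — from layer 5 (halt)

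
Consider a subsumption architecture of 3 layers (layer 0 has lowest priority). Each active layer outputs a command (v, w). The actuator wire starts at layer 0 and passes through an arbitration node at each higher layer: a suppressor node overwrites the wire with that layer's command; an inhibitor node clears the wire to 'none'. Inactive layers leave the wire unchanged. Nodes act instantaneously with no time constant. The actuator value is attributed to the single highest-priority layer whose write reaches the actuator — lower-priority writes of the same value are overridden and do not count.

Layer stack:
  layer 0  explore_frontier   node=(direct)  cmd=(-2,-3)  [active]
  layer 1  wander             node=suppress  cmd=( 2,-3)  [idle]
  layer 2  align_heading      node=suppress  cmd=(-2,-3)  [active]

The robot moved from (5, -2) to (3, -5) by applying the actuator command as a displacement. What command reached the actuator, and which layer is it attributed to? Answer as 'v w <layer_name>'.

displacement = (3, -5) − (5, -2) = (-2, -3)
layer 0 (explore_frontier) active — direct: (-2, -3)
layer 1 (wander) idle — unchanged: (-2, -3)
layer 2 (align_heading) active — suppresses: (-2, -3)
→ actuator (-2, -3) — from layer 2 (align_heading)

-2 -3 align_heading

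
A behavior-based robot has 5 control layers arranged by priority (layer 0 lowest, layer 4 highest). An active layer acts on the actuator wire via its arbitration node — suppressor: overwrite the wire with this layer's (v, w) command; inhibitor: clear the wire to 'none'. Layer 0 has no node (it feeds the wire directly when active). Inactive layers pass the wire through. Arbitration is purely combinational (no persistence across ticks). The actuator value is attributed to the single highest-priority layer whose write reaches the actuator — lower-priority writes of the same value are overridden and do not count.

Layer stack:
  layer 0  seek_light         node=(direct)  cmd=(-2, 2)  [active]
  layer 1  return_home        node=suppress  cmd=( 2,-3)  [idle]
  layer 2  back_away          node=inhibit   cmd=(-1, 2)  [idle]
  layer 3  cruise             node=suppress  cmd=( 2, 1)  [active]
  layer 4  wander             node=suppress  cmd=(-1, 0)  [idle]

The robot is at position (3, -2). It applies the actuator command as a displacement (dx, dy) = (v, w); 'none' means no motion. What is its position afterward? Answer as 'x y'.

5 -1

[0] seek_light on; wire := (-2, 2)
[1] return_home off; pass (-2, 2)
[2] back_away off; pass (-2, 2)
[3] cruise on (suppress); wire := (2, 1)
[4] wander off; pass (2, 1)
output (2, 1)
position: (3, -2) + (2, 1) = (5, -1)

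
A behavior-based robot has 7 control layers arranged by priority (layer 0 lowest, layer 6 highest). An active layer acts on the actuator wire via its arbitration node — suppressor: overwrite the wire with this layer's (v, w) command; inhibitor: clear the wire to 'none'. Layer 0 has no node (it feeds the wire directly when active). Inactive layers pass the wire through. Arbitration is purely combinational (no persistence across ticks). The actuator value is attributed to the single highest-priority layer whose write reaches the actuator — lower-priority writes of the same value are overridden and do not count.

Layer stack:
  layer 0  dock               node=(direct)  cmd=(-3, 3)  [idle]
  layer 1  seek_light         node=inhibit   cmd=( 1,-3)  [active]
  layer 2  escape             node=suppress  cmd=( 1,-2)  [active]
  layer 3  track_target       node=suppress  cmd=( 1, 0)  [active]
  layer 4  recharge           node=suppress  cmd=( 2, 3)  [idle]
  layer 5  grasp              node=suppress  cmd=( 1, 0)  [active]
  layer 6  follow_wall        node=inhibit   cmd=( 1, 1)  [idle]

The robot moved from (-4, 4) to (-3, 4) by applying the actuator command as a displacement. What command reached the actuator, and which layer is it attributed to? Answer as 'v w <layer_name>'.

1 0 grasp

displacement = (-3, 4) − (-4, 4) = (1, 0)
layer 0 (dock) idle — none
layer 1 (seek_light) active — inhibits: none
layer 2 (escape) active — suppresses: (1, -2)
layer 3 (track_target) active — suppresses: (1, 0)
layer 4 (recharge) idle — unchanged: (1, 0)
layer 5 (grasp) active — suppresses: (1, 0)
layer 6 (follow_wall) idle — unchanged: (1, 0)
→ actuator (1, 0) — from layer 5 (grasp)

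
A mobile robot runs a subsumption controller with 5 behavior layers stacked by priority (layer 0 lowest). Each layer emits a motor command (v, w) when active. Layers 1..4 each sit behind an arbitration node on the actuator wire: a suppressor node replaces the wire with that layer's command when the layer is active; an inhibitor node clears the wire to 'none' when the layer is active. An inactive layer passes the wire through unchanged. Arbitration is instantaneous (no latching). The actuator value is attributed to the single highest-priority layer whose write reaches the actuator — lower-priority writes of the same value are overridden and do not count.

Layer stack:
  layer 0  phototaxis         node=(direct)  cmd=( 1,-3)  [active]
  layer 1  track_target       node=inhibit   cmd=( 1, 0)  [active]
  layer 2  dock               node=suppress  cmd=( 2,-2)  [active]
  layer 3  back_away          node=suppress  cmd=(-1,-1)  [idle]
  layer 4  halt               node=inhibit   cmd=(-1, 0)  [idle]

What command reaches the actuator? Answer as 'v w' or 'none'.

2 -2

[0] phototaxis on; wire := (1, -3)
[1] track_target on (inhibit); wire := none
[2] dock on (suppress); wire := (2, -2)
[3] back_away off; pass (2, -2)
[4] halt off; pass (2, -2)
output (2, -2)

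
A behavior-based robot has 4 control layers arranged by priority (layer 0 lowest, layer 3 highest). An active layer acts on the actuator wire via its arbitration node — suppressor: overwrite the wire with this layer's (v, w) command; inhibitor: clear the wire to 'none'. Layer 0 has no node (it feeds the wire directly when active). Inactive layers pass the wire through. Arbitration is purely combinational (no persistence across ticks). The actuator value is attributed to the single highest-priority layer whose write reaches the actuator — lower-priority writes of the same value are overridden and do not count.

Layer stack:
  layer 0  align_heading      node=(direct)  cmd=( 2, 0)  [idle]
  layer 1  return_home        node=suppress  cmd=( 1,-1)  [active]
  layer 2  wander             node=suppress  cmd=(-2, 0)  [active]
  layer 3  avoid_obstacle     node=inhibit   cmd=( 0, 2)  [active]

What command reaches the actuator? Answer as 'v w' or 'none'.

none

L0 align_heading: idle → wire = none
L1 return_home: active, suppressor → wire = (1, -1)
L2 wander: active, suppressor → wire = (-2, 0)
L3 avoid_obstacle: active, inhibitor → wire = none
actuator = none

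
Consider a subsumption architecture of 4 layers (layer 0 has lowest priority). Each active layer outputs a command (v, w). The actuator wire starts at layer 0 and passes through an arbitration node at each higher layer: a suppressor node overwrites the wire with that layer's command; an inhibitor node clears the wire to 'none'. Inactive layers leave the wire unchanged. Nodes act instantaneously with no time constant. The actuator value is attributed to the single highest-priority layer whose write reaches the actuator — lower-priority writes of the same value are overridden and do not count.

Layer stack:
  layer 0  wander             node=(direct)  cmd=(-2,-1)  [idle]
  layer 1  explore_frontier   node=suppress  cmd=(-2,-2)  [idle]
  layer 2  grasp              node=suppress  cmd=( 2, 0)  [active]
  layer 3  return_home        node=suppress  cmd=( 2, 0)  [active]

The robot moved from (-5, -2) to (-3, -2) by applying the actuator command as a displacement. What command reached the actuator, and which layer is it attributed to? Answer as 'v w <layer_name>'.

2 0 return_home

displacement = (-3, -2) − (-5, -2) = (2, 0)
L0 wander: idle → wire = none
L1 explore_frontier: idle → wire stays none
L2 grasp: active, suppressor → wire = (2, 0)
L3 return_home: active, suppressor → wire = (2, 0)
actuator = (2, 0) — from layer 3 (return_home)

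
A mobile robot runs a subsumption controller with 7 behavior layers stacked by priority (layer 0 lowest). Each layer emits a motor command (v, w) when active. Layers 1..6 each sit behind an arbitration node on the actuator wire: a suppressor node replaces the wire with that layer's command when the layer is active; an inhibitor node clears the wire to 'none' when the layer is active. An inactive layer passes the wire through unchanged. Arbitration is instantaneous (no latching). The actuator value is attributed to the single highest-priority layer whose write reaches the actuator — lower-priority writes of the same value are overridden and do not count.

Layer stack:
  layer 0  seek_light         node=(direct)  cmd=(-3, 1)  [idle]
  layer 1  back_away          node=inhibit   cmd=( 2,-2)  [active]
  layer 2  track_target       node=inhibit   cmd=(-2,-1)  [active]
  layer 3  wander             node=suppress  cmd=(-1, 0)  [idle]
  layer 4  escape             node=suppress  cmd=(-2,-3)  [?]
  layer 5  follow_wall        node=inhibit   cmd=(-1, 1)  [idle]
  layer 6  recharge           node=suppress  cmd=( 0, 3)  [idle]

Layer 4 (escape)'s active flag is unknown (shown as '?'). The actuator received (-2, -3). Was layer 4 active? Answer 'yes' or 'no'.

yes

If layer 4 is active=yes:
  actuator would be (-2, -3)
If layer 4 is active=no:
  actuator would be none
Observed (-2, -3), so layer 4 was active.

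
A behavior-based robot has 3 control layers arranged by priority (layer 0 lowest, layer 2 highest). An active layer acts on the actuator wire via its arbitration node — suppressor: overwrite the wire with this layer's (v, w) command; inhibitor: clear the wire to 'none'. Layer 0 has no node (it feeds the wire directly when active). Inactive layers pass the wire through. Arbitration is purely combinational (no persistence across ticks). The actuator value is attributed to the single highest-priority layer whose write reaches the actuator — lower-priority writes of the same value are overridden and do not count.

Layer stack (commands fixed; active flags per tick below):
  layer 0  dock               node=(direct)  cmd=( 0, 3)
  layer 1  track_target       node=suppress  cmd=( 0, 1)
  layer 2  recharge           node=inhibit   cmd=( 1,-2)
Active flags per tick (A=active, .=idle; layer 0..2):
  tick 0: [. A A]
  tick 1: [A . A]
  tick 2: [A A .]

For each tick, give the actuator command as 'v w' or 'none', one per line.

none
none
0 1

tick 0:
  L0 dock: idle → wire = none
  L1 track_target: active, suppressor → wire = (0, 1)
  L2 recharge: active, inhibitor → wire = none
  actuator = none
tick 1:
  L0 dock: active, feeds wire = (0, 3)
  L1 track_target: idle → wire stays (0, 3)
  L2 recharge: active, inhibitor → wire = none
  actuator = none
tick 2:
  L0 dock: active, feeds wire = (0, 3)
  L1 track_target: active, suppressor → wire = (0, 1)
  L2 recharge: idle → wire stays (0, 1)
  actuator = (0, 1)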